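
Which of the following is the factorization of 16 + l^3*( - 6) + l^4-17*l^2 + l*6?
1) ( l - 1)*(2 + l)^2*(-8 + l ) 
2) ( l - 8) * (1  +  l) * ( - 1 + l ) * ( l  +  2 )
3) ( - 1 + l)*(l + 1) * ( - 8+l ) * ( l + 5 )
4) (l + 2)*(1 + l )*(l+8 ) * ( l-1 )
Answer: 2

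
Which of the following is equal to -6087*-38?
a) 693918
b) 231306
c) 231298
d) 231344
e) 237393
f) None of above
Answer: b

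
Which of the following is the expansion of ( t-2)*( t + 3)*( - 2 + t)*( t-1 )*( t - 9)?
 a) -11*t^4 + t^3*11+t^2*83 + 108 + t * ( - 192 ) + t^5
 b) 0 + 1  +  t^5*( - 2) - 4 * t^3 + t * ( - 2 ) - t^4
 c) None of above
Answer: a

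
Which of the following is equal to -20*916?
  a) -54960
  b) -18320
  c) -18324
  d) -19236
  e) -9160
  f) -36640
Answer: b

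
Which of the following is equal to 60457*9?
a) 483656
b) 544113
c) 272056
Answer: b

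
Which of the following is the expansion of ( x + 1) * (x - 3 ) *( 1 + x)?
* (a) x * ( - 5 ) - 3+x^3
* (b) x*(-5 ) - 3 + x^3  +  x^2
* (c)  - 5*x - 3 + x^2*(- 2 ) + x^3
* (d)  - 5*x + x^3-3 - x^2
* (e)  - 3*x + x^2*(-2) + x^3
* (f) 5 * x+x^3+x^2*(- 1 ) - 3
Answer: d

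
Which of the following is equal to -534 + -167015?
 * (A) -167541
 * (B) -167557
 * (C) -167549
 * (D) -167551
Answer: C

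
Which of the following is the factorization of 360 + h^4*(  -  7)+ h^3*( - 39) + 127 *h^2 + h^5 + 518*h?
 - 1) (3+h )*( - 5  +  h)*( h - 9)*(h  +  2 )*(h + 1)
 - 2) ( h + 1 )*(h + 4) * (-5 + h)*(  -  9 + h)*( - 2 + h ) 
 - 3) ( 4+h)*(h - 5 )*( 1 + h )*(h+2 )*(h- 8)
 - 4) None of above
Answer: 4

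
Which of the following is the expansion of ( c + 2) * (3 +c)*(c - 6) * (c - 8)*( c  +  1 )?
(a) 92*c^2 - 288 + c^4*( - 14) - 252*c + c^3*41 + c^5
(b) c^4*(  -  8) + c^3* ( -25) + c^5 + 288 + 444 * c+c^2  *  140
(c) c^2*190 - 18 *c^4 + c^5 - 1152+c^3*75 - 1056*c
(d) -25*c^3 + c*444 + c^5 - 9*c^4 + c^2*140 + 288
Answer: b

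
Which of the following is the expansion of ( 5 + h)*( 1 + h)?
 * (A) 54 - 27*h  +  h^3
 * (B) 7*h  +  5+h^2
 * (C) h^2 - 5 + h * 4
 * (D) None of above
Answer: D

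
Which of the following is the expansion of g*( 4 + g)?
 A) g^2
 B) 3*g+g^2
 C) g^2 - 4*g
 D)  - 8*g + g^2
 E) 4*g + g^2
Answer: E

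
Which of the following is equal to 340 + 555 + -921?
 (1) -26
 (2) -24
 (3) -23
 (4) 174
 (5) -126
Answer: 1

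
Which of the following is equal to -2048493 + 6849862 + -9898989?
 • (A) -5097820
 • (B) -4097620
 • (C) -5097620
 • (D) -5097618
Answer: C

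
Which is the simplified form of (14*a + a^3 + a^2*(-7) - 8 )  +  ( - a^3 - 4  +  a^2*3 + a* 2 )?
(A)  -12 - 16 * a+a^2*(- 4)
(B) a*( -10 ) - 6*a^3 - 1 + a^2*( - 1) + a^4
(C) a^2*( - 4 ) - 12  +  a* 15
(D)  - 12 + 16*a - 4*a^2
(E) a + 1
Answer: D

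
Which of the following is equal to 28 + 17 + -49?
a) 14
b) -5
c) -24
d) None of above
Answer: d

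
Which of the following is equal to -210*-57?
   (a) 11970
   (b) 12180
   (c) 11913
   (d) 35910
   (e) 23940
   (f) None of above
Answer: a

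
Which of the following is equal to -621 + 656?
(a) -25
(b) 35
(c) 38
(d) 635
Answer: b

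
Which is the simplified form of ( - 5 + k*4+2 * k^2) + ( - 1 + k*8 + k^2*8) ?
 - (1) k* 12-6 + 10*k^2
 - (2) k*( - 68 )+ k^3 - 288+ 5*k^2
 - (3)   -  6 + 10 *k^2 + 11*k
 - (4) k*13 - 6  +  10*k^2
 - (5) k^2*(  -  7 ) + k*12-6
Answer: 1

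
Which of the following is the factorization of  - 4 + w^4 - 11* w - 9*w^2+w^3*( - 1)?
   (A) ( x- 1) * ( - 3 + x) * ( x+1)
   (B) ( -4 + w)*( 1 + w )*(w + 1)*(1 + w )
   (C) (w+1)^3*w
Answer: B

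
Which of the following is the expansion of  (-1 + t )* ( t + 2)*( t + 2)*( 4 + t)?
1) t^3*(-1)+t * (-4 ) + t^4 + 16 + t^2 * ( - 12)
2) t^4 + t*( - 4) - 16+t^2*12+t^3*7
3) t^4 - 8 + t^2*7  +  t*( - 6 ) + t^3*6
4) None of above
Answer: 2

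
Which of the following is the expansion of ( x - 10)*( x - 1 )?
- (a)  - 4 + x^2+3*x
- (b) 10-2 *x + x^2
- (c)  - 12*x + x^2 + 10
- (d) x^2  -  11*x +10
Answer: d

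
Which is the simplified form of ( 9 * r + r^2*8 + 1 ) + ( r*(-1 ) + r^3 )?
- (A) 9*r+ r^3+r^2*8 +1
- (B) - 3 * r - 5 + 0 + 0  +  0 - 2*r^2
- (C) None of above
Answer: C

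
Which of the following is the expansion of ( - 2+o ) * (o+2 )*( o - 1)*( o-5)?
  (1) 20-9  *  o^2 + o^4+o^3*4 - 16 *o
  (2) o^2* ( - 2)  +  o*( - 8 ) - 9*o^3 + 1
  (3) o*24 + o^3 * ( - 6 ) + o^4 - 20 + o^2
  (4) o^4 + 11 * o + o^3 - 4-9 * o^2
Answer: 3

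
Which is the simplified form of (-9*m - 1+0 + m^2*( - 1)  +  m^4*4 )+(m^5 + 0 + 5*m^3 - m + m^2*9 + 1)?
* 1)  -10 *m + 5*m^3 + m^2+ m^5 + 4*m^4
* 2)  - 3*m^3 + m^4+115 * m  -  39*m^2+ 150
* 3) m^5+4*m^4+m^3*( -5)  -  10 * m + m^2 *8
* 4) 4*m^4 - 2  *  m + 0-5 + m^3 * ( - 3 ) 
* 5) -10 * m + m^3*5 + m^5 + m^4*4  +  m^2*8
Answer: 5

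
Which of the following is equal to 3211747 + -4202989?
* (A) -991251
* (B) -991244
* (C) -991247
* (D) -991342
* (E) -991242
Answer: E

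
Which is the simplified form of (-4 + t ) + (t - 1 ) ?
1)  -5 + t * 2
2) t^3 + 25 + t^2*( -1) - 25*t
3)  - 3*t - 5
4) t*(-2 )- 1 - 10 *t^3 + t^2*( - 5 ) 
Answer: 1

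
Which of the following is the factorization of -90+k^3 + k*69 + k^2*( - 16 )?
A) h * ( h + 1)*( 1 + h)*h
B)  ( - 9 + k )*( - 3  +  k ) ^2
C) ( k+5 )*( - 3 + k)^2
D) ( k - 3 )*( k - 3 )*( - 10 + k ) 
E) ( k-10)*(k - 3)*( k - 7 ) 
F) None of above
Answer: D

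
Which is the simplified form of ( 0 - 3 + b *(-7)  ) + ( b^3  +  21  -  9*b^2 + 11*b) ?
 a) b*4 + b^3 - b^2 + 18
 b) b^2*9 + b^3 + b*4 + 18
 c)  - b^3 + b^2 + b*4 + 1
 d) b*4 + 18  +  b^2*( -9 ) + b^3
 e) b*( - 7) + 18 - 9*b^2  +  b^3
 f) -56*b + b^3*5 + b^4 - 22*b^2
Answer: d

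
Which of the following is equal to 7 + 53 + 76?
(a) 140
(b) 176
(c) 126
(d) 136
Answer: d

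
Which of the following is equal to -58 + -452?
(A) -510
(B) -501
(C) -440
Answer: A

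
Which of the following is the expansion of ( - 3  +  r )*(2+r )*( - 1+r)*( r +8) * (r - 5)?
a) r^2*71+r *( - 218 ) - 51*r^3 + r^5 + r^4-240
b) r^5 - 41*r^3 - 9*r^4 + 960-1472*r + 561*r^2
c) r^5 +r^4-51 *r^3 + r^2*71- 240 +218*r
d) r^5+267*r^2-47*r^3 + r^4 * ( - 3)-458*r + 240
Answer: c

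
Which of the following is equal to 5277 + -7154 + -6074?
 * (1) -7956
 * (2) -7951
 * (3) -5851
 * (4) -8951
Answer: 2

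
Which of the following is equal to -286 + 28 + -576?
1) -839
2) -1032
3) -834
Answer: 3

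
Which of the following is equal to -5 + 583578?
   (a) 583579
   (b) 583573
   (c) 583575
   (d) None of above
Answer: b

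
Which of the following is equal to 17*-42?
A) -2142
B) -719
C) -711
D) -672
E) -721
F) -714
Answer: F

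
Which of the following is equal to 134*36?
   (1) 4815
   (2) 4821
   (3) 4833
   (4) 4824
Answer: 4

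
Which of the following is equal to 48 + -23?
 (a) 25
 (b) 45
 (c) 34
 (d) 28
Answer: a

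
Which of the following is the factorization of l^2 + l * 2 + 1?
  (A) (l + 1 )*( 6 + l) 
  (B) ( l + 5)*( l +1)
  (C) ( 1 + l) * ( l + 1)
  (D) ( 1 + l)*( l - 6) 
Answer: C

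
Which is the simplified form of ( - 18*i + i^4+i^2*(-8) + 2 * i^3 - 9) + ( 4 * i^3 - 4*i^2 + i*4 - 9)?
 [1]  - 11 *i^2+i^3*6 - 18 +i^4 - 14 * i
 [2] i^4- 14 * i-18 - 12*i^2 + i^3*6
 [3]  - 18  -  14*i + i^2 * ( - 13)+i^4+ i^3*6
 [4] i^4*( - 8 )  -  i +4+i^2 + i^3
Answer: 2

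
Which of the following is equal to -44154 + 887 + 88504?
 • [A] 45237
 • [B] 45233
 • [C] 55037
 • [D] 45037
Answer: A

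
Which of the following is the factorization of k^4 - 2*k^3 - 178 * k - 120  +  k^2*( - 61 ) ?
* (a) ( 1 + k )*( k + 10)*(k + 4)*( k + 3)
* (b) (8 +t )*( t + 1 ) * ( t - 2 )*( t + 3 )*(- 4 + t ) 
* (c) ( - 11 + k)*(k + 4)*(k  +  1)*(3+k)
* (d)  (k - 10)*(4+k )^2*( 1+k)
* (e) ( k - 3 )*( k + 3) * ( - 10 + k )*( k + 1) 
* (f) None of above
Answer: f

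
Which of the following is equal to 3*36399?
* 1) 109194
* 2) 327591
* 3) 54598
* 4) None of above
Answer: 4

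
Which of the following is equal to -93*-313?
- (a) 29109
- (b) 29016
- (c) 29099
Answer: a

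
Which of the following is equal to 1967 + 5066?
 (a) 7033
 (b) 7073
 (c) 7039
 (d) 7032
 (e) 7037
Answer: a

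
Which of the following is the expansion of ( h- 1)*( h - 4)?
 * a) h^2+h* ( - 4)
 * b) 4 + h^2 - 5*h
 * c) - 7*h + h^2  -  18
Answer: b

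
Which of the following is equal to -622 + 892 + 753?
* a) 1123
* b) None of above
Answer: b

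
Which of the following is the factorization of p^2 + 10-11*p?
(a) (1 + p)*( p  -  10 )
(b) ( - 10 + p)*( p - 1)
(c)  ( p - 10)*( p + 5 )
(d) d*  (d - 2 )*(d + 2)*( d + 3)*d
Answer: b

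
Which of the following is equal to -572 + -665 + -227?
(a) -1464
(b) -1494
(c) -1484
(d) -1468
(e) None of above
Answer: a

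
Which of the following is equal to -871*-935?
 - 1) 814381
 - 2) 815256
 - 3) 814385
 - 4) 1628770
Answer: 3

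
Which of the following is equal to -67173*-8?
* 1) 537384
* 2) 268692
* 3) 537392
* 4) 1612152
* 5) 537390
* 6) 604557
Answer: 1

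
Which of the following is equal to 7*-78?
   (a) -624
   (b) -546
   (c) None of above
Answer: b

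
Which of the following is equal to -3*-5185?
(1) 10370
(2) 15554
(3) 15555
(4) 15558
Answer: 3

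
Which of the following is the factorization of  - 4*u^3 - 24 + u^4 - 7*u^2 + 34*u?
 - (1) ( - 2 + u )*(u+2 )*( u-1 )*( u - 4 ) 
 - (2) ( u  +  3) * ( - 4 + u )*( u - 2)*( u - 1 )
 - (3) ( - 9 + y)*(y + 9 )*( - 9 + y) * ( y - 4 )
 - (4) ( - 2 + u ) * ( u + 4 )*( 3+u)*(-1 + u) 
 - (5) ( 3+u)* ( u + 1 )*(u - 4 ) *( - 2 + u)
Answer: 2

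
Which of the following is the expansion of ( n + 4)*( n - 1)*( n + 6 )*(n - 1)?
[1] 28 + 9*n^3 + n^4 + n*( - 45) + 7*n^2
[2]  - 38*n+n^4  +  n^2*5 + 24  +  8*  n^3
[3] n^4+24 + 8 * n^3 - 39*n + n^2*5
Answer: 2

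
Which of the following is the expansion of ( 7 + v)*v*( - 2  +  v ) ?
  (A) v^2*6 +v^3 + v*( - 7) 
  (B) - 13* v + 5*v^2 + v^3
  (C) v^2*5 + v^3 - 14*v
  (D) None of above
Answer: C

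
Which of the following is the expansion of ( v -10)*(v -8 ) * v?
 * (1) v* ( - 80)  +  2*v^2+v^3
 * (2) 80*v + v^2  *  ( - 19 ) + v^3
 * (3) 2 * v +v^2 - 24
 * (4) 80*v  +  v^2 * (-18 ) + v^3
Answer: 4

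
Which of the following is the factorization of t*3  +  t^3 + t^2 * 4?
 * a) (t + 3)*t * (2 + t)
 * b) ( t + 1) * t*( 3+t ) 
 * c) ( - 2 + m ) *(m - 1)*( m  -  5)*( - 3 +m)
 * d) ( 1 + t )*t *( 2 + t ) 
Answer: b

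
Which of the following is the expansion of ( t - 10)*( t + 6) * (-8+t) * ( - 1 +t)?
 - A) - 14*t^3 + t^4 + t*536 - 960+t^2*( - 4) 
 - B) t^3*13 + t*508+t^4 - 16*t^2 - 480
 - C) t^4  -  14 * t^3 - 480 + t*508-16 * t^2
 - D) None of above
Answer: D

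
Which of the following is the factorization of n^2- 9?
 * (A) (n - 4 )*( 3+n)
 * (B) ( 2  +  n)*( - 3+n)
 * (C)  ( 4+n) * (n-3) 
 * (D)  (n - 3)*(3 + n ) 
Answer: D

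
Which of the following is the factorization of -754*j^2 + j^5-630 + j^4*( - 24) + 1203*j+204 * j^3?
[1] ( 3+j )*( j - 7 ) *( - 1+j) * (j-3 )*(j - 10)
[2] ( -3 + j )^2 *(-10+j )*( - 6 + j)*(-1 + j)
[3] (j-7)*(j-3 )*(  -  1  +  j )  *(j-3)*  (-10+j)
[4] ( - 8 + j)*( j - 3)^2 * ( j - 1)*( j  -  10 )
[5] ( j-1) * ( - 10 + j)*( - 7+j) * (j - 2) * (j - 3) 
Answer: 3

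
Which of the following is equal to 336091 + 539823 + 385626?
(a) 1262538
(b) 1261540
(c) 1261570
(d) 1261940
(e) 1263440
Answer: b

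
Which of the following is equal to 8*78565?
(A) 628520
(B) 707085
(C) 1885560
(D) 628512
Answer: A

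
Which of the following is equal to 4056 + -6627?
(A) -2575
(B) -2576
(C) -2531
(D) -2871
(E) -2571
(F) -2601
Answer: E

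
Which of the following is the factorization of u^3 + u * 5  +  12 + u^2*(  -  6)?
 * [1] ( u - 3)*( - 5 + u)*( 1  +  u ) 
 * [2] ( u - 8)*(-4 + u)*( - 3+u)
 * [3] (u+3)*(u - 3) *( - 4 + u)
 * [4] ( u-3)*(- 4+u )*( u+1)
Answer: 4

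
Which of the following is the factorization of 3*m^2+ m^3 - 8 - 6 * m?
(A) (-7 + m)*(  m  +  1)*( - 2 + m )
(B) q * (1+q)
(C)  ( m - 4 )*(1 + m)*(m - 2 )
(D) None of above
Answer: D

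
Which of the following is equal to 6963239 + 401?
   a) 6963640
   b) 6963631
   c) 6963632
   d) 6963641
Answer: a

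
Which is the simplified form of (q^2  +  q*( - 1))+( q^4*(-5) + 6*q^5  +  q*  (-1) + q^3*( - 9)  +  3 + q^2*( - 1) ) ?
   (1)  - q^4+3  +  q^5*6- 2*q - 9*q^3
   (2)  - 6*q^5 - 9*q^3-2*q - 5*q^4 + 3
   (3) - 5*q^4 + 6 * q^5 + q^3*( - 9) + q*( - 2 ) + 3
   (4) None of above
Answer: 3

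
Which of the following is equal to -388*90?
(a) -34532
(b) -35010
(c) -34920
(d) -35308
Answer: c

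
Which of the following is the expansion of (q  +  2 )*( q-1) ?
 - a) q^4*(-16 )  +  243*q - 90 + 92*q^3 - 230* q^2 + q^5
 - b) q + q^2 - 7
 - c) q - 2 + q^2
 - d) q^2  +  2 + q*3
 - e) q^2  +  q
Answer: c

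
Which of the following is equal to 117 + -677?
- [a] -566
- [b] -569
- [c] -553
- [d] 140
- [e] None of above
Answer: e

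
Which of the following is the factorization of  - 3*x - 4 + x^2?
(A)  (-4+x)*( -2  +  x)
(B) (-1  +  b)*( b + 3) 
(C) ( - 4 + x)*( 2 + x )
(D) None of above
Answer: D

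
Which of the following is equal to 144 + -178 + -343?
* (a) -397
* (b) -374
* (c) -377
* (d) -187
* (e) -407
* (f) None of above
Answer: c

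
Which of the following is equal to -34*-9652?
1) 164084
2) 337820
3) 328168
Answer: 3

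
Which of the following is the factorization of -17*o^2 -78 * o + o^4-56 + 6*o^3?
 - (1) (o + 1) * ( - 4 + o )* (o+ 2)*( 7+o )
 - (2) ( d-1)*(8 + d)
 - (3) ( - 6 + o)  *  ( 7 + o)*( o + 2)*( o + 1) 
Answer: 1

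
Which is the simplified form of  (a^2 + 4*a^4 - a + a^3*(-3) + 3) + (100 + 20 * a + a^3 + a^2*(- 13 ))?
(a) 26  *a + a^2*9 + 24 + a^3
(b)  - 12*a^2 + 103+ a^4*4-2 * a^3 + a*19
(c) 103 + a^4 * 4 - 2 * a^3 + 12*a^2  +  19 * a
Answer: b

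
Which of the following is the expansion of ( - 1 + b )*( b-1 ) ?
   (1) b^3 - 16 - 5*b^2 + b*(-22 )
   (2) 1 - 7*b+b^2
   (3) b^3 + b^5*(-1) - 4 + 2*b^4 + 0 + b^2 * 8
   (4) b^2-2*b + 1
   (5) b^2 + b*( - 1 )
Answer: 4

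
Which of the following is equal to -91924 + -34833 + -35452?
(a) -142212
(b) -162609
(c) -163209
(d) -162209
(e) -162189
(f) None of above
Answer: d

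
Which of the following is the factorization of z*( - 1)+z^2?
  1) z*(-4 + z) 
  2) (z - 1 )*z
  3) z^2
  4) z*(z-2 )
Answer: 2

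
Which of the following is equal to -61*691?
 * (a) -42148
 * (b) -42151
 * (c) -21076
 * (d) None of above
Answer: b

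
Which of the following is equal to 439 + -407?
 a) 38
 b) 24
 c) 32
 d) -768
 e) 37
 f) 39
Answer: c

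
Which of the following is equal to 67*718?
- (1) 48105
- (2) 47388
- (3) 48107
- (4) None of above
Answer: 4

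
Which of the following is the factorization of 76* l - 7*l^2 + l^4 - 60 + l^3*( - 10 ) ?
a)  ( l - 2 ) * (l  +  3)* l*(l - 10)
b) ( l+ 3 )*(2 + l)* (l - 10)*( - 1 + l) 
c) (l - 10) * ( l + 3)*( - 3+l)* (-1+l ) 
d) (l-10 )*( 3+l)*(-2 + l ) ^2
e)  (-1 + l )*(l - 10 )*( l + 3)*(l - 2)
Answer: e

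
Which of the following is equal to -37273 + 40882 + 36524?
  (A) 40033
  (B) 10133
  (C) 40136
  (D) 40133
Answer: D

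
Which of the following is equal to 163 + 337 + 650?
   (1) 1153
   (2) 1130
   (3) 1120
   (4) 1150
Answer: 4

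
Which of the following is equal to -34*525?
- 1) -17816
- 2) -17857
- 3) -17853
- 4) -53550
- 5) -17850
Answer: 5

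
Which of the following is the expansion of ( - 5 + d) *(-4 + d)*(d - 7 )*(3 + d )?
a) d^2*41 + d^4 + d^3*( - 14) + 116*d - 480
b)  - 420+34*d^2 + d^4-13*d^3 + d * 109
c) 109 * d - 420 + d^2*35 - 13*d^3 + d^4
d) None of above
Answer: c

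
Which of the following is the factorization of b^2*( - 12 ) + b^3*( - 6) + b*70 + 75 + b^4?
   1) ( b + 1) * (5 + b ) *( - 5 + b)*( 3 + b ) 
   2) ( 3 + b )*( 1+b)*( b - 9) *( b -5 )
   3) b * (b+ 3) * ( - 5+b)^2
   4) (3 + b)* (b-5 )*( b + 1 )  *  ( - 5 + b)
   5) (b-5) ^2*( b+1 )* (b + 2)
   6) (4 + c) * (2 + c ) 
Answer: 4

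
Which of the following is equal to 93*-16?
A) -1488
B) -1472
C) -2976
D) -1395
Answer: A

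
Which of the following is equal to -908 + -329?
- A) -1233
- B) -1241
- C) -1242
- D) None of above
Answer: D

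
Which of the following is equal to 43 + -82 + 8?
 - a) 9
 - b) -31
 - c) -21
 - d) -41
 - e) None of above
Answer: b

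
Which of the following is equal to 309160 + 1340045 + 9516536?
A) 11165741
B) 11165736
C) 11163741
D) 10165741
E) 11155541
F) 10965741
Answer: A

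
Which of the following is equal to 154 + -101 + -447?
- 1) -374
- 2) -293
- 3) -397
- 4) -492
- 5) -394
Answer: 5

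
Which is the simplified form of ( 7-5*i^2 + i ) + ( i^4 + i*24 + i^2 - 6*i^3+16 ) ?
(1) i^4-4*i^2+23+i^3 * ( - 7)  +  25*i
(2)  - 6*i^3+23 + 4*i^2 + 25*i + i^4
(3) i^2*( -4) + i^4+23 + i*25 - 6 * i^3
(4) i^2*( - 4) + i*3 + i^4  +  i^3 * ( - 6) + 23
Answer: 3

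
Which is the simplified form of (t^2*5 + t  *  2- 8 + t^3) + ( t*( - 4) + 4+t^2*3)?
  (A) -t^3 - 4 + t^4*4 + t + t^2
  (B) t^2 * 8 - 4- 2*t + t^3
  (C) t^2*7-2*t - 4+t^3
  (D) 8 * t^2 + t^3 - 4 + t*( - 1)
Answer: B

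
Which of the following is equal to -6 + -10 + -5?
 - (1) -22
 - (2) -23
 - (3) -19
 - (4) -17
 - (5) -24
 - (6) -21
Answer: 6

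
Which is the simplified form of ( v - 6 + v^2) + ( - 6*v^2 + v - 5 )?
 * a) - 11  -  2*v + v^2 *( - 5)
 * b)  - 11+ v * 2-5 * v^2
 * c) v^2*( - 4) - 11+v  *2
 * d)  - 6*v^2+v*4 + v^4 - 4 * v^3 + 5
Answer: b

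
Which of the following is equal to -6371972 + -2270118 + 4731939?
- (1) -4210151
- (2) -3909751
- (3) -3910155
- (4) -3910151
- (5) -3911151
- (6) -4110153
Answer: 4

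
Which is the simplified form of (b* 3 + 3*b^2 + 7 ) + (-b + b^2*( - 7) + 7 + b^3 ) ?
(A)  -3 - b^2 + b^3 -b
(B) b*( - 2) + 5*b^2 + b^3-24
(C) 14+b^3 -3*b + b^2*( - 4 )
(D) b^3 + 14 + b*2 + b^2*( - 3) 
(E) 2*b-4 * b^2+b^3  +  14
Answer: E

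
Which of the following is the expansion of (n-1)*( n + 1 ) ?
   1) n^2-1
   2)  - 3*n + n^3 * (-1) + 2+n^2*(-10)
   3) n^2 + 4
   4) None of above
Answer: 1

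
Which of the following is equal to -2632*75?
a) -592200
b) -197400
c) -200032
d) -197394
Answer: b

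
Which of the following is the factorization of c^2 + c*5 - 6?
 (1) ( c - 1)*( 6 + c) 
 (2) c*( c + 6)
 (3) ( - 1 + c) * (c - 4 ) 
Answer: 1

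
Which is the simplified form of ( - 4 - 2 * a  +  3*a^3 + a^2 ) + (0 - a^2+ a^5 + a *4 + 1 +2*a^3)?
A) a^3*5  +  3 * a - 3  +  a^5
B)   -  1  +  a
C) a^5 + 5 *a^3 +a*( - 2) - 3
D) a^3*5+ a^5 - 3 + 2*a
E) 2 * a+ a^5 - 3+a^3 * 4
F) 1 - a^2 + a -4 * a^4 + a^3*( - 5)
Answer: D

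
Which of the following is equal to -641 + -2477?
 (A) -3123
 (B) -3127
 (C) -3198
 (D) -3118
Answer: D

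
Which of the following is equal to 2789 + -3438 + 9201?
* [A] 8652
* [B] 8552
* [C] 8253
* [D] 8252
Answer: B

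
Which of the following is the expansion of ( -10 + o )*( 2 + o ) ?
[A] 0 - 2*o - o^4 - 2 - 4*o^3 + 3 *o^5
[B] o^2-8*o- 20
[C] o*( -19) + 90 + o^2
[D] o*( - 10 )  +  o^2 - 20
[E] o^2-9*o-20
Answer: B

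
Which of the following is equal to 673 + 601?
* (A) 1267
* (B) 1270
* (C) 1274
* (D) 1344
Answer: C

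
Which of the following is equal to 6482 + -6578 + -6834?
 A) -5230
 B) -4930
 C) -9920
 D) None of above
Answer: D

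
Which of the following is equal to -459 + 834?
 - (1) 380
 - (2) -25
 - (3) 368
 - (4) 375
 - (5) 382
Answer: 4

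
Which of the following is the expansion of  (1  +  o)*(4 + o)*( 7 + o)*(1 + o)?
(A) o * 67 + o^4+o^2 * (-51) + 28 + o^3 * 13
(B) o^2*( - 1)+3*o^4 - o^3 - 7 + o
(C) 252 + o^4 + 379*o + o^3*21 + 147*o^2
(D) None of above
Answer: D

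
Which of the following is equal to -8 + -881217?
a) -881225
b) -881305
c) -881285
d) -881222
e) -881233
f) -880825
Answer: a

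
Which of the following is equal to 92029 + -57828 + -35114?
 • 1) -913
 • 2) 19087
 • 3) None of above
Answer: 1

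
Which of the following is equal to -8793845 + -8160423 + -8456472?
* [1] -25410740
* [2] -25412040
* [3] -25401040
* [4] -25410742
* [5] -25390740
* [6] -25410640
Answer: 1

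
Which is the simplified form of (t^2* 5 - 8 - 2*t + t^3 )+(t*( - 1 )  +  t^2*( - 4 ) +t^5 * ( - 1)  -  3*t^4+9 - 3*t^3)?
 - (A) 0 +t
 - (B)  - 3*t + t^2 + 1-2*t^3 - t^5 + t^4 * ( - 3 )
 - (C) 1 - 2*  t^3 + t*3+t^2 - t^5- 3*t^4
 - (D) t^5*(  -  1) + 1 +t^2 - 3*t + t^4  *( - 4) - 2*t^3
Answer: B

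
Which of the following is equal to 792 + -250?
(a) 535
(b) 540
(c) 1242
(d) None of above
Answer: d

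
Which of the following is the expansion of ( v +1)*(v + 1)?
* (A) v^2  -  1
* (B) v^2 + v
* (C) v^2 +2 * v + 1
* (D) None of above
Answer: C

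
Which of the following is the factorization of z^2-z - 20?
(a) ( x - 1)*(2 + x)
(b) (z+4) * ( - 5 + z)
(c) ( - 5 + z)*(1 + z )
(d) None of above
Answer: b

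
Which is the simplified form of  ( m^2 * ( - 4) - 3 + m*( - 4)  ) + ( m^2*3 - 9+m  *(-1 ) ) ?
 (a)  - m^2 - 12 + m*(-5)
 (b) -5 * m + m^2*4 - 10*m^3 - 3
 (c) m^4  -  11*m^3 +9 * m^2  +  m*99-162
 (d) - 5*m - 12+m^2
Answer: a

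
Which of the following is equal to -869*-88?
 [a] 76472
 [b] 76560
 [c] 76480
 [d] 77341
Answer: a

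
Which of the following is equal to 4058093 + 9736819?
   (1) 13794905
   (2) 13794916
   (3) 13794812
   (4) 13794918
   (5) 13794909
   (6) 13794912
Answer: 6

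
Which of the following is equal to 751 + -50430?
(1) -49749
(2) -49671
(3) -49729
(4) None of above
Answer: 4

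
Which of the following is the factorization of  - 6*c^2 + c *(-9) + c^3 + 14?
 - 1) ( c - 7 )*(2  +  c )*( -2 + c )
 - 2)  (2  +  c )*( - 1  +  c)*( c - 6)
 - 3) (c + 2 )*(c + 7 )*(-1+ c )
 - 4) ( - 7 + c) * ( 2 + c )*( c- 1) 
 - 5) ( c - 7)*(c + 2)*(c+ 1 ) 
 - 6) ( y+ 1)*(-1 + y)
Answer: 4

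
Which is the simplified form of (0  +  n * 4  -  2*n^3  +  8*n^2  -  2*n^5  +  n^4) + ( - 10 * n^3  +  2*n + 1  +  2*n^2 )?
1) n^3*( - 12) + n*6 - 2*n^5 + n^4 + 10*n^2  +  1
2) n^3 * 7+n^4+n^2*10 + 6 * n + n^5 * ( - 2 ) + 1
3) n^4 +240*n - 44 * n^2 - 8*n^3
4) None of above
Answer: 1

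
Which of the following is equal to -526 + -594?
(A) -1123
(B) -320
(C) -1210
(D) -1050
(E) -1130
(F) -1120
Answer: F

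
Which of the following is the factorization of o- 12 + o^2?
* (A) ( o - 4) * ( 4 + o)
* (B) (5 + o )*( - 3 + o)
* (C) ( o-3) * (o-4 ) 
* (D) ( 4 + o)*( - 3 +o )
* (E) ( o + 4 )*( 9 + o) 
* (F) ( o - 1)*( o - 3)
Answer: D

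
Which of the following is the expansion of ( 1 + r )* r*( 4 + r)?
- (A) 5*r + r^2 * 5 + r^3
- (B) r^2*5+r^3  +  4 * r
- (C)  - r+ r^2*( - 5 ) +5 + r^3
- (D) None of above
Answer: B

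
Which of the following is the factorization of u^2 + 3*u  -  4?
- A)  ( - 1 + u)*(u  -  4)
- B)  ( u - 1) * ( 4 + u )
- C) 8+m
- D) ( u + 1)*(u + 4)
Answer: B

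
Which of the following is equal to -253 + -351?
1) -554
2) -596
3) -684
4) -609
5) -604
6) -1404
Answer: 5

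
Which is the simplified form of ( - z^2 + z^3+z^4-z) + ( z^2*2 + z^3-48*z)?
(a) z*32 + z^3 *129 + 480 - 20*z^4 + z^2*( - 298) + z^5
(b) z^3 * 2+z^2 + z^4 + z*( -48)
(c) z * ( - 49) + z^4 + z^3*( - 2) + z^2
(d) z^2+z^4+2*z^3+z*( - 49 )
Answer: d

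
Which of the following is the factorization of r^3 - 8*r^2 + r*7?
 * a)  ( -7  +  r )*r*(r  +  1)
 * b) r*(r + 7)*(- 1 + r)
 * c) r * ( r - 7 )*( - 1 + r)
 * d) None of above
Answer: c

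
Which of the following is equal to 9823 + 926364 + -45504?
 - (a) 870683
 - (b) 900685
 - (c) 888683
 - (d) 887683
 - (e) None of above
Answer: e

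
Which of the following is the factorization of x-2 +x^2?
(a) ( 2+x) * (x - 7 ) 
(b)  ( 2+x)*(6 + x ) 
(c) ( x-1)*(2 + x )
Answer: c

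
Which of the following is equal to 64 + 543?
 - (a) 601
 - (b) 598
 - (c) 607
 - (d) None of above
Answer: c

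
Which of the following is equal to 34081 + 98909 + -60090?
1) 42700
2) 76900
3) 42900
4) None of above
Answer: 4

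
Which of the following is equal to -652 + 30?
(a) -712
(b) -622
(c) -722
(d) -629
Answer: b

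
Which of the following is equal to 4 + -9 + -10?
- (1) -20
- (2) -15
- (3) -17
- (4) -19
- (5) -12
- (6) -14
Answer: 2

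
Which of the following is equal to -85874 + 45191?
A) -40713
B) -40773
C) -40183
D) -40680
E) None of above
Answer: E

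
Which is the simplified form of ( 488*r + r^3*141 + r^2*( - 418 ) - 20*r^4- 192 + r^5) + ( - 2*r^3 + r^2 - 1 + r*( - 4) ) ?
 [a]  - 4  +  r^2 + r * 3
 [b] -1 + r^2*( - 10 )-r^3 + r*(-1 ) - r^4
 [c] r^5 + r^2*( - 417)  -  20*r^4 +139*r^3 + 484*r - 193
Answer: c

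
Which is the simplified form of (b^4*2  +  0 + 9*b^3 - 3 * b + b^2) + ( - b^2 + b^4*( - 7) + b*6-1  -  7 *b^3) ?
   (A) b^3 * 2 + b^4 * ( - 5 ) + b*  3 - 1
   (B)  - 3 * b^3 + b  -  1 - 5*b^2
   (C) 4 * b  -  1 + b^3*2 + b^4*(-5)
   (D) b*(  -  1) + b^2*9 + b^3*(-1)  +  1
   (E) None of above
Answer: A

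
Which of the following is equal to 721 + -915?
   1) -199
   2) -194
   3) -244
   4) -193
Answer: 2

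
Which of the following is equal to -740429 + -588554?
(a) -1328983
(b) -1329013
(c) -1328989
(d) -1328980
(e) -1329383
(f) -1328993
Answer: a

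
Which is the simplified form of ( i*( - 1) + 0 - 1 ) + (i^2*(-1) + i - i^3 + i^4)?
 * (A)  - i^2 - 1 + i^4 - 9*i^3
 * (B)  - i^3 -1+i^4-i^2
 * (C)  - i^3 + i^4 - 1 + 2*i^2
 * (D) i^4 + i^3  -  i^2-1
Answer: B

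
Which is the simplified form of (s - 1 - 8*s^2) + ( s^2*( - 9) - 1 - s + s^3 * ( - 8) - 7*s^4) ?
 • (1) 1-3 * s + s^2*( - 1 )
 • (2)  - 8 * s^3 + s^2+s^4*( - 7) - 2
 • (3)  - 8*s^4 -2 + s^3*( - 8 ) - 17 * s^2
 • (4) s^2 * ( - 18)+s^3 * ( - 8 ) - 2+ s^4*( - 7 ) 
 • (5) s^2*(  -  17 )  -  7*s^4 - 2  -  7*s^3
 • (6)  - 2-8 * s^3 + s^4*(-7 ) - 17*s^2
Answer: 6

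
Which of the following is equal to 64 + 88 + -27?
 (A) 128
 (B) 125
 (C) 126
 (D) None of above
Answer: B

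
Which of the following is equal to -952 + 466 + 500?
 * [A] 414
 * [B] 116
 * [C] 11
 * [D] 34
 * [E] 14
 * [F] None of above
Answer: E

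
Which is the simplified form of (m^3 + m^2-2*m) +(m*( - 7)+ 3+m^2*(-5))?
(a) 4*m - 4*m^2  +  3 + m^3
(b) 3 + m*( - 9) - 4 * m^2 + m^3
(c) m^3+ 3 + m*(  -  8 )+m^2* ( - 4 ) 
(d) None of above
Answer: b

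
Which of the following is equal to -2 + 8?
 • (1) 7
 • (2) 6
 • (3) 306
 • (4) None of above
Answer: 2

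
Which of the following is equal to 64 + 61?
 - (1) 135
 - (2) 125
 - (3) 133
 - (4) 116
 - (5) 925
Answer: 2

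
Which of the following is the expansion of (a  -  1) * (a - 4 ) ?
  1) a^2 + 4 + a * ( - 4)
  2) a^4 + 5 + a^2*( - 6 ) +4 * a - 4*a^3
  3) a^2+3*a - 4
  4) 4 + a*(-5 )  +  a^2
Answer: 4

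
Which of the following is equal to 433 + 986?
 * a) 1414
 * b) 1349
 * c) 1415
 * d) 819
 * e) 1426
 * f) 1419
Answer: f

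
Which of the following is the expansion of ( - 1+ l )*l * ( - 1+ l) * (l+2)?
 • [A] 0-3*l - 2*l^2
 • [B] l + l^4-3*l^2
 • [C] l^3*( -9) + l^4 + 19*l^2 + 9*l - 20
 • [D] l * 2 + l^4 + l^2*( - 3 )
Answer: D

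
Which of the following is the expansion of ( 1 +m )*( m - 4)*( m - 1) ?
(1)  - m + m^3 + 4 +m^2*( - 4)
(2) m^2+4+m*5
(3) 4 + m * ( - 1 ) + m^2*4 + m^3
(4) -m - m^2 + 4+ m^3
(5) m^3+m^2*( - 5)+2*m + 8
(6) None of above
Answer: 1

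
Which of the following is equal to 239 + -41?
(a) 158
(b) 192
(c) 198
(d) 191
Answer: c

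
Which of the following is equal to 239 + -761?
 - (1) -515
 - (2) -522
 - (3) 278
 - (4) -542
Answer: 2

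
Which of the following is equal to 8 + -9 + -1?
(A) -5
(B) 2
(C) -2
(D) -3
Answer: C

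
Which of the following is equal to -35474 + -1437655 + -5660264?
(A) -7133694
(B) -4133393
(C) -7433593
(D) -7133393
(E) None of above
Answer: D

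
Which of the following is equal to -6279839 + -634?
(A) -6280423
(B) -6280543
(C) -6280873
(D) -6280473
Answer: D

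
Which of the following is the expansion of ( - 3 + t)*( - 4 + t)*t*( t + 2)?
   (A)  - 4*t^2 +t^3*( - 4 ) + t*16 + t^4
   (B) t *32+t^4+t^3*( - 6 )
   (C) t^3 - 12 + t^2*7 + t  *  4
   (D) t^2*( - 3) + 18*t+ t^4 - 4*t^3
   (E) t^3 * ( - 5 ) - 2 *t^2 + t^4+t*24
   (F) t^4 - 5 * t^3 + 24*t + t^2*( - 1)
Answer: E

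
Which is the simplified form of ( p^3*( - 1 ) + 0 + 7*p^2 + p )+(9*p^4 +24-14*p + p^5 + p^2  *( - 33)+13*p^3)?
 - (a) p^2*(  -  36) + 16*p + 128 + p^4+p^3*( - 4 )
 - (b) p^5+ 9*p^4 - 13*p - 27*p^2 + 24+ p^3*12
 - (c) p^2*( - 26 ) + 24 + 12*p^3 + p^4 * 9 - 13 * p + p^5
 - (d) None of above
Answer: c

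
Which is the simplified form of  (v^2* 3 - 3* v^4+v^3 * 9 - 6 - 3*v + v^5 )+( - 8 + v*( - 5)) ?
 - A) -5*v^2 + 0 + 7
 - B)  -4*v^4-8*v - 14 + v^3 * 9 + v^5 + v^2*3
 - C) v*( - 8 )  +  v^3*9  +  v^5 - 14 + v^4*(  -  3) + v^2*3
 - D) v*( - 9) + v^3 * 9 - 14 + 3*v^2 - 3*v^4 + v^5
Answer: C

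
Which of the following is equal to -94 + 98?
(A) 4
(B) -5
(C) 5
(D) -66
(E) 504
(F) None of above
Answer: A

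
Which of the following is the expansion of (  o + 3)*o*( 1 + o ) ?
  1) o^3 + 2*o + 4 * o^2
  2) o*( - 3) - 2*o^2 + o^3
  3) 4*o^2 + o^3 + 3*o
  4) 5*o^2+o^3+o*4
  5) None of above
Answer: 3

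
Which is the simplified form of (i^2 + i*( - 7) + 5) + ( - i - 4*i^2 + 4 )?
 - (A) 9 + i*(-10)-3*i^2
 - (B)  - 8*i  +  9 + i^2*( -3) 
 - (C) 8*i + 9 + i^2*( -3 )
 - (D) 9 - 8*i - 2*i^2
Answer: B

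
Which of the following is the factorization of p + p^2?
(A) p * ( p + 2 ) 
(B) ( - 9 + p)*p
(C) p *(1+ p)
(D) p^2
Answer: C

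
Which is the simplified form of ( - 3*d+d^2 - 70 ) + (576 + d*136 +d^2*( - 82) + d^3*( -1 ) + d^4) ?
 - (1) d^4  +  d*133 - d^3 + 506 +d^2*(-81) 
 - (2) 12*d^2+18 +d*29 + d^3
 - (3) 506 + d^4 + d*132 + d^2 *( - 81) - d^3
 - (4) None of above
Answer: 1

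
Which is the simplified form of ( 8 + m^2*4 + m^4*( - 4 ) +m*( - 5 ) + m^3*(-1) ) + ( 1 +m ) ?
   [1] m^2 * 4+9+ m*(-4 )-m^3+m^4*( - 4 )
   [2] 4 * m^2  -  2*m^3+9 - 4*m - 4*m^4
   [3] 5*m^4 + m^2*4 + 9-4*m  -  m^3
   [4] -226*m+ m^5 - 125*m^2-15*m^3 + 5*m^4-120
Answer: 1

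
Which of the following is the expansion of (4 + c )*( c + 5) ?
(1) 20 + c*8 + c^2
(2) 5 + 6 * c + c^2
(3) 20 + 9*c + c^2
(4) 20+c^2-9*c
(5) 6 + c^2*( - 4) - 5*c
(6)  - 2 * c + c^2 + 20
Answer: 3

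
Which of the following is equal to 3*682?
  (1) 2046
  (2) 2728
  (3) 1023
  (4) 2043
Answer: 1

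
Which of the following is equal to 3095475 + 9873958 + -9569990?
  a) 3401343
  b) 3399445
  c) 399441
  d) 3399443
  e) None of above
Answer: d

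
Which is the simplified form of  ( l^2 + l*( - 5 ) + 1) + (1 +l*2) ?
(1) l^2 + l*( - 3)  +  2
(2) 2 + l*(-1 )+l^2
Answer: 1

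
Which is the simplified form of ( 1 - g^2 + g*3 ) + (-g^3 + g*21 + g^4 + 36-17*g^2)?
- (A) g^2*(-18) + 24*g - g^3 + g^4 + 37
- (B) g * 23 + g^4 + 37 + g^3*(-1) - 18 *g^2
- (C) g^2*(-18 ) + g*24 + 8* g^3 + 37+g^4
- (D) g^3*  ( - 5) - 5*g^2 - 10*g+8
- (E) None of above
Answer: A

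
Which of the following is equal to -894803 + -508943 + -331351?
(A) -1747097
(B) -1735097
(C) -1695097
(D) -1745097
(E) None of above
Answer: B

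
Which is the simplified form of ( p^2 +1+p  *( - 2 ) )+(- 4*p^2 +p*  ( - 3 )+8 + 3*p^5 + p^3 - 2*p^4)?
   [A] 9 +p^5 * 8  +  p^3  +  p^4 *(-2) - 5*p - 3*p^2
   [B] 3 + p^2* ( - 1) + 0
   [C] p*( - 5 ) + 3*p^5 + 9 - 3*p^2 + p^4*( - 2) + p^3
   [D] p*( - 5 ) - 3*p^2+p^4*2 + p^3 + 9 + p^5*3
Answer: C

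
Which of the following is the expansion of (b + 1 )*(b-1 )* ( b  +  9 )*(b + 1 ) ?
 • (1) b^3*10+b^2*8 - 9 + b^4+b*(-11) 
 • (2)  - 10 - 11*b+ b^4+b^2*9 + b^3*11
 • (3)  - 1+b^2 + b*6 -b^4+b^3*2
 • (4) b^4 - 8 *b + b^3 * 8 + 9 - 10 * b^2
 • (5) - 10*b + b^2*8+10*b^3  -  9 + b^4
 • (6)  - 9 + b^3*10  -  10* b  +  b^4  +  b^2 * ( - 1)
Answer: 5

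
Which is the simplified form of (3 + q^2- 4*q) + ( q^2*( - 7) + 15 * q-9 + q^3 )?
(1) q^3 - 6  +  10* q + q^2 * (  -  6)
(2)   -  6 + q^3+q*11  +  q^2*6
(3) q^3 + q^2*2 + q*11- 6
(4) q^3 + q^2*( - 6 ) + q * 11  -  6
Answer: 4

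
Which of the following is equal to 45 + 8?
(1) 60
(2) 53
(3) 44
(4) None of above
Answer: 2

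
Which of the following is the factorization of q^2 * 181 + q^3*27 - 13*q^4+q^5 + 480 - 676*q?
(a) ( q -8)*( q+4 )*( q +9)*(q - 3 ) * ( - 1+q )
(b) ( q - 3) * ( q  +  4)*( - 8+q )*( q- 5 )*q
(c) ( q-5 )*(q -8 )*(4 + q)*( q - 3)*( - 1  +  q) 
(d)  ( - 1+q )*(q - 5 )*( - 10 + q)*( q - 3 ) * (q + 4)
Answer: c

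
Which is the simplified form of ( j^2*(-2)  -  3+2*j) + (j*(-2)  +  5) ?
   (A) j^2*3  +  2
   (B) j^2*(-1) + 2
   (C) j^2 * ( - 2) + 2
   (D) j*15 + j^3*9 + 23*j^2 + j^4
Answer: C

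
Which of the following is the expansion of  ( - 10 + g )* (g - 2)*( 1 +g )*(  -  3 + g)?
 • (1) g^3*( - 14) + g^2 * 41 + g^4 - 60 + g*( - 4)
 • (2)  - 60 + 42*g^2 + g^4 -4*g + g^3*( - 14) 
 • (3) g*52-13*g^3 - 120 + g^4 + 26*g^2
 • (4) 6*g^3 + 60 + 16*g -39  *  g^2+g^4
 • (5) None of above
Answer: 1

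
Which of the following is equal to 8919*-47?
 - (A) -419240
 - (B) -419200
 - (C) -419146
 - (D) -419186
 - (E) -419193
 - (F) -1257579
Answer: E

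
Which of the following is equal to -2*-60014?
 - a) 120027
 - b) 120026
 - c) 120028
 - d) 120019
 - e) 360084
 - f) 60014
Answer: c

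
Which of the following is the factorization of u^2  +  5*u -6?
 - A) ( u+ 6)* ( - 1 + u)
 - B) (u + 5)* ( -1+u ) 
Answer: A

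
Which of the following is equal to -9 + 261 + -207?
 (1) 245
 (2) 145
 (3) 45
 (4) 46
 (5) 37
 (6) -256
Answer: 3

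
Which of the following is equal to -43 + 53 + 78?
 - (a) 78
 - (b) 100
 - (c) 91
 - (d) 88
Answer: d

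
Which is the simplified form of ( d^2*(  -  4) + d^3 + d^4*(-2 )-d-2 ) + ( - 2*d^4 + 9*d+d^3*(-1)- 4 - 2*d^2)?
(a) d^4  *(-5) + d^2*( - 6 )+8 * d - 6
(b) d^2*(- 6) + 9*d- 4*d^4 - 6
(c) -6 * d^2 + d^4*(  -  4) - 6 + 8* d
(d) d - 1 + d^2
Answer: c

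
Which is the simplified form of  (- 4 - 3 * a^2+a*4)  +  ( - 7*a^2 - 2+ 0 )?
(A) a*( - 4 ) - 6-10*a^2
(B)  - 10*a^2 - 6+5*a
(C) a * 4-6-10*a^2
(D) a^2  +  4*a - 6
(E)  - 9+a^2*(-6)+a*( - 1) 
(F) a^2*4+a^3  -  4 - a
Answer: C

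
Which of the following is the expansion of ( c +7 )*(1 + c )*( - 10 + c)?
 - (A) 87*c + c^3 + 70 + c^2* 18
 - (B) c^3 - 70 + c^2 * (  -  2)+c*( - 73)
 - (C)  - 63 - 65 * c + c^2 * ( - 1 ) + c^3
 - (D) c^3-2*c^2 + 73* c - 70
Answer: B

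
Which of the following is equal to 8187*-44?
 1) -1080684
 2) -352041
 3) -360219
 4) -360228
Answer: 4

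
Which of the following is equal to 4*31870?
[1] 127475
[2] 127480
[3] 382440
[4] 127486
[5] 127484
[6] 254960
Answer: 2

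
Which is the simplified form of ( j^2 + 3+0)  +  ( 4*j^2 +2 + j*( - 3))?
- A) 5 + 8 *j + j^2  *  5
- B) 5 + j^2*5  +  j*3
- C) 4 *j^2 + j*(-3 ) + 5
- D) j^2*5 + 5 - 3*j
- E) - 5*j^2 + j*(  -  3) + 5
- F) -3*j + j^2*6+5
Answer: D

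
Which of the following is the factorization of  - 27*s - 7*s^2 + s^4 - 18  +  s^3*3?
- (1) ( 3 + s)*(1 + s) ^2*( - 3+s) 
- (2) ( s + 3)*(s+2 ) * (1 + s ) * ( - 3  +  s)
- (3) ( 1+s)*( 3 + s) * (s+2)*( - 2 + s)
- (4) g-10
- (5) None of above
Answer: 2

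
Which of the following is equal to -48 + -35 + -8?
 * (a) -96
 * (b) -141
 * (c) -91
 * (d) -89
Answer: c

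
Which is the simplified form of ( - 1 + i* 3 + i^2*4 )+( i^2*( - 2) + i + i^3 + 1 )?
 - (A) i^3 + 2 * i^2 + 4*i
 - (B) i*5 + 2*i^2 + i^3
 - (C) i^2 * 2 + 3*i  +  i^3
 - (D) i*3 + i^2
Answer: A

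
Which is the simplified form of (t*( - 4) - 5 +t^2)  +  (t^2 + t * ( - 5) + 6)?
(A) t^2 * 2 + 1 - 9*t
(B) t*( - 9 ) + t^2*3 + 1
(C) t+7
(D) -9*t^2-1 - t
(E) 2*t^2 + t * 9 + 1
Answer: A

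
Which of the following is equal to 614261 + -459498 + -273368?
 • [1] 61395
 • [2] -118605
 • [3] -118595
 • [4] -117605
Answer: 2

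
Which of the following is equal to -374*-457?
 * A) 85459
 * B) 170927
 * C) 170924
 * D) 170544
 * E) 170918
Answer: E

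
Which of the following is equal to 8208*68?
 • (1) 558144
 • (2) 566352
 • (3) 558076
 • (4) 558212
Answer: 1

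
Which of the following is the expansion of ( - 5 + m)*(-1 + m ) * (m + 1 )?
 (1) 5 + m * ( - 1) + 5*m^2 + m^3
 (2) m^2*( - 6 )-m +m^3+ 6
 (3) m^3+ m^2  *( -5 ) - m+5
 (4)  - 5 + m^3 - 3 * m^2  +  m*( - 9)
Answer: 3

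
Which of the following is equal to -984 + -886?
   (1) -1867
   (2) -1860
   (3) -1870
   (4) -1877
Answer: 3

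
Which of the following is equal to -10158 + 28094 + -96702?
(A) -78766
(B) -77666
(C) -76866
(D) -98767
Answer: A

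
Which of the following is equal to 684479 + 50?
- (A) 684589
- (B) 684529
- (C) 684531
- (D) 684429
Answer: B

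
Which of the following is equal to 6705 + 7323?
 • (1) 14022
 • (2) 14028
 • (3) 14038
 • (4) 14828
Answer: 2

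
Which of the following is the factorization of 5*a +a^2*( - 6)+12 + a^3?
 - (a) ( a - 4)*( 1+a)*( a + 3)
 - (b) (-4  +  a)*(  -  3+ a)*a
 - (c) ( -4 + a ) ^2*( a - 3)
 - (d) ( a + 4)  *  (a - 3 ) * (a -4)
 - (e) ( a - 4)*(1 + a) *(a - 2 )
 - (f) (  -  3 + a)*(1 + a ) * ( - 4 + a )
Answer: f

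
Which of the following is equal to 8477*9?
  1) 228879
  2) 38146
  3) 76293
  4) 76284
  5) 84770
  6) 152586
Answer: 3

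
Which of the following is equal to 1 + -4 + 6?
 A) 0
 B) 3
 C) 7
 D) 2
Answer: B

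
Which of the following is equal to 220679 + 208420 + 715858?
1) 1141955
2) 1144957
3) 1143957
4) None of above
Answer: 2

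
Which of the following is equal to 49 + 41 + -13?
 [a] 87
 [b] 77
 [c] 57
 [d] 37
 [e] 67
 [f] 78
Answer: b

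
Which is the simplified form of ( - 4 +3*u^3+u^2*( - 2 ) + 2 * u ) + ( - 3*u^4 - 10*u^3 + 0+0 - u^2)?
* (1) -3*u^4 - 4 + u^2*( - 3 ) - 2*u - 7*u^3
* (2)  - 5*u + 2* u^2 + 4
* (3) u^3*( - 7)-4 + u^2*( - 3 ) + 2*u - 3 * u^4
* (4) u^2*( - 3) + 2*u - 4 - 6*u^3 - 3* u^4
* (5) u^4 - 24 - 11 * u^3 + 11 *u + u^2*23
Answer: 3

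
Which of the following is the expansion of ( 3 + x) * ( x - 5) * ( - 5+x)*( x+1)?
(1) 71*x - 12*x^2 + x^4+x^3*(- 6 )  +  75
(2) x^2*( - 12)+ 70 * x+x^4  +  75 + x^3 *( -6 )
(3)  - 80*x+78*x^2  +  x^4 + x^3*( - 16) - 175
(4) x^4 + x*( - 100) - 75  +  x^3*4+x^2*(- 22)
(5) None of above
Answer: 2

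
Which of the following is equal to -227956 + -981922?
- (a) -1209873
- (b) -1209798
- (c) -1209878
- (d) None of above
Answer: c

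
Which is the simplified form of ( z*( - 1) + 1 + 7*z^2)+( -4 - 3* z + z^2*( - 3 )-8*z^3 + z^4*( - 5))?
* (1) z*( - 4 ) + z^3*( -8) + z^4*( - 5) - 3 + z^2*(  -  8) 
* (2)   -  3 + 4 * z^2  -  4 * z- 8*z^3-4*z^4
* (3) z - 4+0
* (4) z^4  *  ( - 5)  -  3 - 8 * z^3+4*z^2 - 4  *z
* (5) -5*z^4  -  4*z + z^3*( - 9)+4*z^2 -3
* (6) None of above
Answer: 4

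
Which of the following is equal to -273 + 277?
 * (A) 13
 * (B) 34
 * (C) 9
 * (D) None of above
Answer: D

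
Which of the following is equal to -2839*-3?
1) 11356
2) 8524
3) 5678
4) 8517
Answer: 4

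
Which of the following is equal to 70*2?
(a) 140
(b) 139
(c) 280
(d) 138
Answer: a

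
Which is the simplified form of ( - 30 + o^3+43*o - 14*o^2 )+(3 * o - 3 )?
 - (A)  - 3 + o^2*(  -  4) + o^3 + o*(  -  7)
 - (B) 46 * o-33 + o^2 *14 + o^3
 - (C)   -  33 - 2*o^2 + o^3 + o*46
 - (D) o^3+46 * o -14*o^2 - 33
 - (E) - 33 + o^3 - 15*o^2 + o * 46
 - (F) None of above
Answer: D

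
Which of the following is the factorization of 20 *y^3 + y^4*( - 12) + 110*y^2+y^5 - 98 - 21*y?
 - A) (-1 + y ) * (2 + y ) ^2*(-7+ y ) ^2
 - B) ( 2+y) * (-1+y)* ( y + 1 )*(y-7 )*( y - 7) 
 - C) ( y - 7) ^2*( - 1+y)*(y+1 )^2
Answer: B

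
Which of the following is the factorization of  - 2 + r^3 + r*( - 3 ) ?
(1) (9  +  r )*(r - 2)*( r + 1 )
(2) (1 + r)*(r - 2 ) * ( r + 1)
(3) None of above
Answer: 2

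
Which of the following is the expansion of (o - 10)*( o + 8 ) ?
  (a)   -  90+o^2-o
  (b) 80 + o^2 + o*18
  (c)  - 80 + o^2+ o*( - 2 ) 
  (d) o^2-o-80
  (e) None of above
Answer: c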